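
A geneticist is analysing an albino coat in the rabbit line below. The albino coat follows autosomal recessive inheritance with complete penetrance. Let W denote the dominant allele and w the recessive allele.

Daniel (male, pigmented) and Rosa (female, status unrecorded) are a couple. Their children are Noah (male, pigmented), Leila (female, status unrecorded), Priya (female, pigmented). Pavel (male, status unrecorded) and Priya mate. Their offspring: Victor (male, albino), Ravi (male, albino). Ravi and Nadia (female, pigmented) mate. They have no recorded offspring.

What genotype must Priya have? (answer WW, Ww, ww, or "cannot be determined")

From phenotype alone, Priya is WW or Ww.
Priya is pigmented so carries W and passed w to Victor (ww), so Priya is Ww.

Ww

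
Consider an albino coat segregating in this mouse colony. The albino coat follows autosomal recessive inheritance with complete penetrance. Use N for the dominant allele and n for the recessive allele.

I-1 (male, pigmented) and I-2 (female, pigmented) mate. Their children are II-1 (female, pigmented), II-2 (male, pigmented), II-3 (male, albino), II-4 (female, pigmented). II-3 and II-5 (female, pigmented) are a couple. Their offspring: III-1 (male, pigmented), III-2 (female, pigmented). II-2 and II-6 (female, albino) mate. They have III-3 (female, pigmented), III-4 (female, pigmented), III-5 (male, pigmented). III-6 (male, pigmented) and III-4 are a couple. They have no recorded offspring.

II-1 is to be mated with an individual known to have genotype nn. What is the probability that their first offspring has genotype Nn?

I-1 is pigmented so carries N and passed n to II-3 (nn), so I-1 is Nn.
I-2 is pigmented so carries N and passed n to II-3 (nn), so I-2 is Nn.
II-1 is a pigmented offspring of I-1 (Nn) × I-2 (Nn), whose cross gives 1/4 NN : 1/2 Nn : 1/4 nn; conditioning on being pigmented, II-1 is NN with probability 1/3, Nn with probability 2/3.
Summing over parental genotype combinations, P(offspring has genotype Nn) = 1/3·1 + 2/3·1/2 = 2/3.

2/3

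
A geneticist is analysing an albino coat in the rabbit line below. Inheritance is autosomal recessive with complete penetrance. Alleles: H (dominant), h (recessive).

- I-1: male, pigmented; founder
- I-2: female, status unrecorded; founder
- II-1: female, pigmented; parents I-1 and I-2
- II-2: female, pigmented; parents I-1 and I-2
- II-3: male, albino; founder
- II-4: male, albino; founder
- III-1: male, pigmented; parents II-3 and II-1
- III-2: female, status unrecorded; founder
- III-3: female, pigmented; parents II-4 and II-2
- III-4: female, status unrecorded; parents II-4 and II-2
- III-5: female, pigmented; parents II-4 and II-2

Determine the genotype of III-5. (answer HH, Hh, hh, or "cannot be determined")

Hh

From phenotype alone, III-5 is HH or Hh.
III-5 is pigmented so carries H and received h from II-4 (hh), so III-5 is Hh.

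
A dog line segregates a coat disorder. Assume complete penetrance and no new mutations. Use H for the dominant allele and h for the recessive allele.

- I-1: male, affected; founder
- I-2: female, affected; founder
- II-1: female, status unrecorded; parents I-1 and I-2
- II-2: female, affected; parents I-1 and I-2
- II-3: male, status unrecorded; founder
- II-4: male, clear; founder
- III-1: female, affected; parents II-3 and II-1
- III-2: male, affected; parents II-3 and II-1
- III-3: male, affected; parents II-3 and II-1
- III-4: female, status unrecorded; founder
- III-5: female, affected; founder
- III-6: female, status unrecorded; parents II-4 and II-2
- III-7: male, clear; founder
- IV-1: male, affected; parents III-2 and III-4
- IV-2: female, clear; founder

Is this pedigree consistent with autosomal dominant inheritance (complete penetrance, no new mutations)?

Yes

A consistent assignment under autosomal dominant exists: I-1 HH, I-2 HH, II-1 HH, II-2 HH, II-3 HH, II-4 hh, III-1 HH, III-2 HH, III-3 HH, III-4 HH, III-5 HH, III-6 Hh, III-7 hh, IV-1 HH, IV-2 hh.
In this assignment every recorded phenotype matches its genotype and every non-founder's genotype is obtainable from its parents' genotypes, so the pedigree is consistent.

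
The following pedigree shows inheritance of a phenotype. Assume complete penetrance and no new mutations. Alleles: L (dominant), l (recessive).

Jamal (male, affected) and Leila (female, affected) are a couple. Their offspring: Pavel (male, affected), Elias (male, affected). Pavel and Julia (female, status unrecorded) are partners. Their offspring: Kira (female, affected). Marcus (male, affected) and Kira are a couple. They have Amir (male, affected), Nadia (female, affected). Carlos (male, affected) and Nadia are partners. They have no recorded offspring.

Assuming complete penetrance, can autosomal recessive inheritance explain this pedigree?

Yes

A consistent assignment under autosomal recessive exists: Jamal ll, Leila ll, Pavel ll, Elias ll, Julia Ll, Kira ll, Marcus ll, Amir ll, Nadia ll, Carlos ll.
In this assignment every recorded phenotype matches its genotype and every non-founder's genotype is obtainable from its parents' genotypes, so the pedigree is consistent.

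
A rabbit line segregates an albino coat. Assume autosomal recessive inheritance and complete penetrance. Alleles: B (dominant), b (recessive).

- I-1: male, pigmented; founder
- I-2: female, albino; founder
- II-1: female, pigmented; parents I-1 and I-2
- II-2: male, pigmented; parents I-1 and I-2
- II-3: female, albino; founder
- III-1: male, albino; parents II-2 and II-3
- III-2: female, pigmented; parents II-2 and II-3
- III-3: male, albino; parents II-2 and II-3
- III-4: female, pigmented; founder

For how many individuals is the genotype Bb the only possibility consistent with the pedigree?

Obligate heterozygotes: II-1 is pigmented so carries B and received b from I-2 (bb), so II-1 is Bb; II-2 is pigmented so carries B and received b from I-2 (bb), so II-2 is Bb; III-2 is pigmented so carries B and received b from II-3 (bb), so III-2 is Bb.
Every other individual is either homozygous by phenotype or has at least one consistent homozygous assignment, so the count is 3.

3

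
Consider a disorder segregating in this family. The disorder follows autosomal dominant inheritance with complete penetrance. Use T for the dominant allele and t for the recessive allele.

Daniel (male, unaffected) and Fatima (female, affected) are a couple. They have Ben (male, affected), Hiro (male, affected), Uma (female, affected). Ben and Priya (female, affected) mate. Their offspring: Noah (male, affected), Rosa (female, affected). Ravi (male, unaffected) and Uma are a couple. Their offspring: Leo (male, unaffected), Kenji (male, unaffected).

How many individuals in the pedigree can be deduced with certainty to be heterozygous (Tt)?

Obligate heterozygotes: Ben is affected so carries T and received t from Daniel (tt), so Ben is Tt; Hiro is affected so carries T and received t from Daniel (tt), so Hiro is Tt; Uma is affected so carries T and received t from Daniel (tt), so Uma is Tt.
Every other individual is either homozygous by phenotype or has at least one consistent homozygous assignment, so the count is 3.

3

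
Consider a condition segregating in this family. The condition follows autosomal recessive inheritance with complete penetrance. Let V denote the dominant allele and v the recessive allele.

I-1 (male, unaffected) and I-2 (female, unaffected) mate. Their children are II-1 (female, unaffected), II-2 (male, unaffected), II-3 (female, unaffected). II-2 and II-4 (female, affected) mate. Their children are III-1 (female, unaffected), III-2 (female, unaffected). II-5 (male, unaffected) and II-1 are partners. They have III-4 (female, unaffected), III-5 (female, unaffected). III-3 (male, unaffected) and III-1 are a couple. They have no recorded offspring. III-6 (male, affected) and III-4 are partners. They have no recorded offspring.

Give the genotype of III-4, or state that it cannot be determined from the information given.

III-4's phenotype allows VV or Vv, and no parent or child forces a single allele at both positions; consistent genotype assignments exist with III-4 as VV or Vv.

cannot be determined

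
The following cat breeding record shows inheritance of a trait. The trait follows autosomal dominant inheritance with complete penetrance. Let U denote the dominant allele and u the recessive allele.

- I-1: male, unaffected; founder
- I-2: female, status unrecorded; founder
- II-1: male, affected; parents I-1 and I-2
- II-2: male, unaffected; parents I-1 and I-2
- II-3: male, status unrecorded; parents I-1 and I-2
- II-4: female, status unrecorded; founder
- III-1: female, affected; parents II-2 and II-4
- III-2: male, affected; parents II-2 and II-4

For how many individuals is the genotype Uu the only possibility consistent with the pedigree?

4

Obligate heterozygotes: I-2 passed U to II-1 (Uu, whose u came from I-1) and passed u to II-2 (uu), so I-2 is Uu; II-1 is affected so carries U and received u from I-1 (uu), so II-1 is Uu; III-1 is affected so carries U and received u from II-2 (uu), so III-1 is Uu; III-2 is affected so carries U and received u from II-2 (uu), so III-2 is Uu.
Every other individual is either homozygous by phenotype or has at least one consistent homozygous assignment, so the count is 4.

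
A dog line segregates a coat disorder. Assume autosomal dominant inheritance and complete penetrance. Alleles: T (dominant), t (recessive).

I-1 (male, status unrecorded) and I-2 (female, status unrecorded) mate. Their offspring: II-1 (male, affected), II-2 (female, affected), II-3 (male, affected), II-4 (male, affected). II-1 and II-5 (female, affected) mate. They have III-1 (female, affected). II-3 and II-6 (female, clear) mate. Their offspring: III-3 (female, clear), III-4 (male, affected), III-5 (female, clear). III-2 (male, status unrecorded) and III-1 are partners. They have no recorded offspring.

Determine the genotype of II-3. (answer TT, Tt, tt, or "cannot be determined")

Tt

From phenotype alone, II-3 is TT or Tt.
II-3 is affected so carries T and passed t to III-3 (tt), so II-3 is Tt.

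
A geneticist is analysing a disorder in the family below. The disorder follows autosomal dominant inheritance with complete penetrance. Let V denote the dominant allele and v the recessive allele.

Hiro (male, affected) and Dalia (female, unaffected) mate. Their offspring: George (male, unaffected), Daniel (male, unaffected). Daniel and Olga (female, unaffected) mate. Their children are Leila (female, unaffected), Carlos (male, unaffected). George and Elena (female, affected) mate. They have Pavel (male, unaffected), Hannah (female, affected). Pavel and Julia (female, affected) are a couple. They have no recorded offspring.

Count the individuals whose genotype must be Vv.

Obligate heterozygotes: Hiro is affected so carries V and passed v to George (vv), so Hiro is Vv; Elena is affected so carries V and passed v to Pavel (vv), so Elena is Vv; Hannah is affected so carries V and received v from George (vv), so Hannah is Vv.
Every other individual is either homozygous by phenotype or has at least one consistent homozygous assignment, so the count is 3.

3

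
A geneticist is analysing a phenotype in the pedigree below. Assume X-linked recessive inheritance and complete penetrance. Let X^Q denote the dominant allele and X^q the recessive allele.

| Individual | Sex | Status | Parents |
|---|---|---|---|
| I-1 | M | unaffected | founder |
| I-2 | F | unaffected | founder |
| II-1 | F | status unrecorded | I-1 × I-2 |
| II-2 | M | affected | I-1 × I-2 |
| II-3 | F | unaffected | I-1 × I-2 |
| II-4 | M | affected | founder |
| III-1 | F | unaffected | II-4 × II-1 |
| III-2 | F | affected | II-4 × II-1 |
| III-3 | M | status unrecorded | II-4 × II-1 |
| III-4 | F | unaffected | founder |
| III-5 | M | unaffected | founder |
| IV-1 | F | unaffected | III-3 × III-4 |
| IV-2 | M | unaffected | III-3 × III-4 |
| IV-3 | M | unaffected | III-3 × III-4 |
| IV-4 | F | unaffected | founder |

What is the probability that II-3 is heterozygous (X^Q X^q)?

I-1 is unaffected, so I-1 is X^Q Y.
I-2 is unaffected so carries Q and passed q to II-1 (X^Q X^q, whose Q came from I-1), so I-2 is X^Q X^q.
Their cross gives offspring ratios 1/2 X^Q X^Q : 1/2 X^Q X^q. Conditioning on II-3 being unaffected, P(X^Q X^q) = 1/2 / 1 = 1/2.

1/2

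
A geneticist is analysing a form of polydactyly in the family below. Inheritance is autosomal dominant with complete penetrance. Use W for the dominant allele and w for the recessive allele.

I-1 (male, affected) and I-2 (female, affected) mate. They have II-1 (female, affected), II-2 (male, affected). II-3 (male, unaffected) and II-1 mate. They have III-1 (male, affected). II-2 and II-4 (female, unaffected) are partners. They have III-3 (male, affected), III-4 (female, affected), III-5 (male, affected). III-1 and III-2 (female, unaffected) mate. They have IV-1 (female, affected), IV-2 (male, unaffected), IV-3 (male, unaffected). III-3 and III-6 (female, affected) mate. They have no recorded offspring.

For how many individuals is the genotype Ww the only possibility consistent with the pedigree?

Obligate heterozygotes: III-1 is affected so carries W and received w from II-3 (ww), so III-1 is Ww; III-3 is affected so carries W and received w from II-4 (ww), so III-3 is Ww; III-4 is affected so carries W and received w from II-4 (ww), so III-4 is Ww; III-5 is affected so carries W and received w from II-4 (ww), so III-5 is Ww; IV-1 is affected so carries W and received w from III-2 (ww), so IV-1 is Ww.
Every other individual is either homozygous by phenotype or has at least one consistent homozygous assignment, so the count is 5.

5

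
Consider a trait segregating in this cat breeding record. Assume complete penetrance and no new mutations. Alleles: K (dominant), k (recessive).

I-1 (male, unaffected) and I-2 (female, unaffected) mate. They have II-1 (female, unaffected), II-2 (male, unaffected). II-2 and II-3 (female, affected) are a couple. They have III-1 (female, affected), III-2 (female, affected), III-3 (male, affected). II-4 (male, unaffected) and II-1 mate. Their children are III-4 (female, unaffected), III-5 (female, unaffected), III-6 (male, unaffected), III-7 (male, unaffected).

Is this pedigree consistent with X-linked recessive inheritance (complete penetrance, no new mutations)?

No

Under X-linked recessive, III-1 (affected, female) cannot arise from II-2 (unaffected) × II-3 (affected).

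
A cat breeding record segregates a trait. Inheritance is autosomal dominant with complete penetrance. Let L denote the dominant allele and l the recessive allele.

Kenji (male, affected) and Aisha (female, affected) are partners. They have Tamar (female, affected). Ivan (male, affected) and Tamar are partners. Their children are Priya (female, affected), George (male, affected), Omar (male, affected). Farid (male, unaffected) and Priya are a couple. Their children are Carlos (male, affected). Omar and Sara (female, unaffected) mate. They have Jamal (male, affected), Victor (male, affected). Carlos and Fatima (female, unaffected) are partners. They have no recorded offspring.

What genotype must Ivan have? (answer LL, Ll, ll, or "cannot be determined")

Ivan's phenotype allows LL or Ll, and no parent or child forces a single allele at both positions; consistent genotype assignments exist with Ivan as LL or Ll.

cannot be determined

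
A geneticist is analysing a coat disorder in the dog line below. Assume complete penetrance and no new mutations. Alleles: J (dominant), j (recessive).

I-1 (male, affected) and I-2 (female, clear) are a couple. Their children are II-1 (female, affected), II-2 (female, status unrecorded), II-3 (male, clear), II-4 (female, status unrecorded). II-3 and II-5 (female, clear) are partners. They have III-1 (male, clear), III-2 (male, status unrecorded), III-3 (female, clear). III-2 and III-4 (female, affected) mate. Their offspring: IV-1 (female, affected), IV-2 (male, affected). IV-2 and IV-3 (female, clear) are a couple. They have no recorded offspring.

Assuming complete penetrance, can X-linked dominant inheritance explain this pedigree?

A consistent assignment under X-linked dominant exists: I-1 X^J Y, I-2 X^j X^j, II-1 X^J X^j, II-2 X^J X^j, II-3 X^j Y, II-4 X^J X^j, II-5 X^j X^j, III-1 X^j Y, III-2 X^j Y, III-3 X^j X^j, III-4 X^J X^J, IV-1 X^J X^j, IV-2 X^J Y, IV-3 X^j X^j.
In this assignment every recorded phenotype matches its genotype and every non-founder's genotype is obtainable from its parents' genotypes, so the pedigree is consistent.

Yes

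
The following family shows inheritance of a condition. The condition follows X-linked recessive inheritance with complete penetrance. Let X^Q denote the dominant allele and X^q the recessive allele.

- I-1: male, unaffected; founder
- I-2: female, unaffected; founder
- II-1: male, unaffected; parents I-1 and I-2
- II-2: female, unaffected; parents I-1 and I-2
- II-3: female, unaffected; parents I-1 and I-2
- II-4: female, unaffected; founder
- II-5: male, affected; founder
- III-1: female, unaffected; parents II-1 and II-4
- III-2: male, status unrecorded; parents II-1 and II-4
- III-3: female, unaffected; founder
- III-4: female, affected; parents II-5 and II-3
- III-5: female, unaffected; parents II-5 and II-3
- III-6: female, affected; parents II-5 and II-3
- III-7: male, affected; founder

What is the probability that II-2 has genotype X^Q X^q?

I-1 is unaffected, so I-1 is X^Q Y.
I-2 is unaffected so carries Q and passed q to II-3 (X^Q X^q, whose Q came from I-1), so I-2 is X^Q X^q.
Their cross gives offspring ratios 1/2 X^Q X^Q : 1/2 X^Q X^q. Conditioning on II-2 being unaffected, P(X^Q X^q) = 1/2 / 1 = 1/2.

1/2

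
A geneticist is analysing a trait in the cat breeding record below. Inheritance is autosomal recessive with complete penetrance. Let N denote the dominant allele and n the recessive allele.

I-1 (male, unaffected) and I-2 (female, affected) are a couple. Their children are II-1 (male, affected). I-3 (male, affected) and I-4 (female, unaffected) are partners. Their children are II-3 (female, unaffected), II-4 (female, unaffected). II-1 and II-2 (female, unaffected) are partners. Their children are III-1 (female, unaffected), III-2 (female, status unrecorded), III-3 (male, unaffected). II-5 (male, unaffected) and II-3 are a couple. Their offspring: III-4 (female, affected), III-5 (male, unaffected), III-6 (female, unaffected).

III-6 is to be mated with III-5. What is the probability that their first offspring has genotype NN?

II-5 is unaffected so carries N and passed n to III-4 (nn), so II-5 is Nn.
II-3 is unaffected so carries N and received n from I-3 (nn), so II-3 is Nn.
III-6 is an unaffected offspring of II-5 (Nn) × II-3 (Nn), whose cross gives 1/4 NN : 1/2 Nn : 1/4 nn; conditioning on being unaffected, III-6 is NN with probability 1/3, Nn with probability 2/3.
III-5 is an unaffected offspring of II-5 (Nn) × II-3 (Nn), whose cross gives 1/4 NN : 1/2 Nn : 1/4 nn; conditioning on being unaffected, III-5 is NN with probability 1/3, Nn with probability 2/3.
Summing over parental genotype combinations, P(offspring has genotype NN) = 1/9·1 + 2/9·1/2 + 2/9·1/2 + 4/9·1/4 = 4/9.

4/9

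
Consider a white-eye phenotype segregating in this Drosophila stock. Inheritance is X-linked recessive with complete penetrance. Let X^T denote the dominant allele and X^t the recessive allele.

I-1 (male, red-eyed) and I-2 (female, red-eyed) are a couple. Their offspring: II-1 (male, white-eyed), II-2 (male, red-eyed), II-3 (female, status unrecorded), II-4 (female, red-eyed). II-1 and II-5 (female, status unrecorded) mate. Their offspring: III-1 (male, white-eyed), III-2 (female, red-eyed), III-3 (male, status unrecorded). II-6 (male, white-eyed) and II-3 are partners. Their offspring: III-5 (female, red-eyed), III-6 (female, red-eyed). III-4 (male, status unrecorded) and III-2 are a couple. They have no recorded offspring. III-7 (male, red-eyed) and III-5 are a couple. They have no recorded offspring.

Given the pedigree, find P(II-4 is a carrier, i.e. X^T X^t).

1/2

I-1 is red-eyed, so I-1 is X^T Y.
I-2 is red-eyed so carries T and passed t to II-1 (X^t Y), so I-2 is X^T X^t.
Their cross gives offspring ratios 1/2 X^T X^T : 1/2 X^T X^t. Conditioning on II-4 being red-eyed, P(X^T X^t) = 1/2 / 1 = 1/2.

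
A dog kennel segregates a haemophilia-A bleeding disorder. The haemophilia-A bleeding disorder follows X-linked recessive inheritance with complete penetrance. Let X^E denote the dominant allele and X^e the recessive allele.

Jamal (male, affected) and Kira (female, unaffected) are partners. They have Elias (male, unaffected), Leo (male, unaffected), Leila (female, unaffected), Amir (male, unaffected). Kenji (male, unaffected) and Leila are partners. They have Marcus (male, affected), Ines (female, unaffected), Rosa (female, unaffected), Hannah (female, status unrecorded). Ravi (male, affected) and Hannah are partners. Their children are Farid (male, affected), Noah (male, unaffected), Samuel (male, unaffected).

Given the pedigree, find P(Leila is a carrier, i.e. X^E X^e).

Leila is unaffected so carries E and received e from Jamal (X^e Y), so Leila is X^E X^e, giving P(X^E X^e) = 1.

1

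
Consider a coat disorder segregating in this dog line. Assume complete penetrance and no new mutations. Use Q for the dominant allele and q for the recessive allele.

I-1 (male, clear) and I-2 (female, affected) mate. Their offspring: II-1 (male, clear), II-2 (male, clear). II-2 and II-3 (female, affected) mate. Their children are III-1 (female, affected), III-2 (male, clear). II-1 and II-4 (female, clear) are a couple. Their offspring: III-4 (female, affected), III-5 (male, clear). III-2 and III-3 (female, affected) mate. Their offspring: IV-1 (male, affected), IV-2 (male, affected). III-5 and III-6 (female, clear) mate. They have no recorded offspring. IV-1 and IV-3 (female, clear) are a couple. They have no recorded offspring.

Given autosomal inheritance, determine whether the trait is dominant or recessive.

II-1 and II-4 are both clear yet have an affected child III-4. Under dominance, an affected child requires at least one affected parent, so the trait cannot be dominant.

recessive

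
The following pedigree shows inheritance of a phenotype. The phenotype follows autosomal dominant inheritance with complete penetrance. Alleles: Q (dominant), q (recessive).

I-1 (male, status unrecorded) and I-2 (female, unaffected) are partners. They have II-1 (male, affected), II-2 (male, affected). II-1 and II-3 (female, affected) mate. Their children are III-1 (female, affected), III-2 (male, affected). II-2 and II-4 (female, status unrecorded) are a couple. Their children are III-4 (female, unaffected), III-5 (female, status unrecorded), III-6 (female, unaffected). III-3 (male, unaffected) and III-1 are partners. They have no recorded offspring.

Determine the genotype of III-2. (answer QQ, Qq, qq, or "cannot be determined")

cannot be determined

III-2's phenotype allows QQ or Qq, and no parent or child forces a single allele at both positions; consistent genotype assignments exist with III-2 as QQ or Qq.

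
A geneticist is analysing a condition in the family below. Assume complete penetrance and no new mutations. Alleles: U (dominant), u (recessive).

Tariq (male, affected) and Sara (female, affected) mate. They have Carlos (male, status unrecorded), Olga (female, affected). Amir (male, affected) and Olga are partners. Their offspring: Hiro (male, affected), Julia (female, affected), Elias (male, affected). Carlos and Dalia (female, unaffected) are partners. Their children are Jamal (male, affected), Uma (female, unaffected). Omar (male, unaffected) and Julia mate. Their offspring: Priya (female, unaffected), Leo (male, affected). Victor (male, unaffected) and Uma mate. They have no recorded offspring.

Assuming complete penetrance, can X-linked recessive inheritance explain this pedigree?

A consistent assignment under X-linked recessive exists: Tariq X^u Y, Sara X^u X^u, Carlos X^u Y, Olga X^u X^u, Amir X^u Y, Dalia X^U X^u, Hiro X^u Y, Julia X^u X^u, Elias X^u Y, Omar X^U Y, Jamal X^u Y, Uma X^U X^u, Victor X^U Y, Priya X^U X^u, Leo X^u Y.
In this assignment every recorded phenotype matches its genotype and every non-founder's genotype is obtainable from its parents' genotypes, so the pedigree is consistent.

Yes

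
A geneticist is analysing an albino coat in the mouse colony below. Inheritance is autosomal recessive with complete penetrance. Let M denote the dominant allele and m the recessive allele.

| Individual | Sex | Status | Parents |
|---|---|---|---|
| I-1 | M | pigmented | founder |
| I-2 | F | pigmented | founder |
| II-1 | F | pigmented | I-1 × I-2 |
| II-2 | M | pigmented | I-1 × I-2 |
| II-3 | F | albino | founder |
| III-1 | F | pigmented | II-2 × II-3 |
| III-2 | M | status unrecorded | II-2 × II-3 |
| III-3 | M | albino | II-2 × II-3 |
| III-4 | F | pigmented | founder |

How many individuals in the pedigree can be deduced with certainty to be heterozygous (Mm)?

Obligate heterozygotes: II-2 is pigmented so carries M and passed m to III-3 (mm), so II-2 is Mm; III-1 is pigmented so carries M and received m from II-3 (mm), so III-1 is Mm.
Every other individual is either homozygous by phenotype or has at least one consistent homozygous assignment, so the count is 2.

2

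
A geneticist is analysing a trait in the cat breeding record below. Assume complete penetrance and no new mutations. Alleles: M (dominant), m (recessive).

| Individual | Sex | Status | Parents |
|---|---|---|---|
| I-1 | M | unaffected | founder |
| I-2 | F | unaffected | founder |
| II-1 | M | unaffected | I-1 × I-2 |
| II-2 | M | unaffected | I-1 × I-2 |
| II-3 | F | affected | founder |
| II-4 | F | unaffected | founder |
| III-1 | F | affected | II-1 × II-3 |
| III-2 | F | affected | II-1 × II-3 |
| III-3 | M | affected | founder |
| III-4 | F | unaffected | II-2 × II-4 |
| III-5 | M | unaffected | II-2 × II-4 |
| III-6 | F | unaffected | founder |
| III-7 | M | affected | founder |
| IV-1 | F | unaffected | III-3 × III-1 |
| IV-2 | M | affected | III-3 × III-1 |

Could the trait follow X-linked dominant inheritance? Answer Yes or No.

Under X-linked dominant, IV-1 (unaffected, female) cannot arise from III-3 (affected) × III-1 (affected).

No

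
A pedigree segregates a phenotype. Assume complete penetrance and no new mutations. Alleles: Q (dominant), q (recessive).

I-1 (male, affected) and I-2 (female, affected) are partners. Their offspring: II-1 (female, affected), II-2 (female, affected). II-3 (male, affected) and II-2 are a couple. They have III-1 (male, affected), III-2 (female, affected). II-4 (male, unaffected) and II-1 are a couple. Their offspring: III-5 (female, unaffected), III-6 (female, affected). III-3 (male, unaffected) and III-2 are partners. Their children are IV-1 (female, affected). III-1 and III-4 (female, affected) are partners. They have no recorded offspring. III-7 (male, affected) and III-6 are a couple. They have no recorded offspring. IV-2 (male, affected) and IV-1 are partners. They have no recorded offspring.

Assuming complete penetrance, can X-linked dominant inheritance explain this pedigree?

A consistent assignment under X-linked dominant exists: I-1 X^Q Y, I-2 X^Q X^q, II-1 X^Q X^q, II-2 X^Q X^Q, II-3 X^Q Y, II-4 X^q Y, III-1 X^Q Y, III-2 X^Q X^Q, III-3 X^q Y, III-4 X^Q X^Q, III-5 X^q X^q, III-6 X^Q X^q, III-7 X^Q Y, IV-1 X^Q X^q, IV-2 X^Q Y.
In this assignment every recorded phenotype matches its genotype and every non-founder's genotype is obtainable from its parents' genotypes, so the pedigree is consistent.

Yes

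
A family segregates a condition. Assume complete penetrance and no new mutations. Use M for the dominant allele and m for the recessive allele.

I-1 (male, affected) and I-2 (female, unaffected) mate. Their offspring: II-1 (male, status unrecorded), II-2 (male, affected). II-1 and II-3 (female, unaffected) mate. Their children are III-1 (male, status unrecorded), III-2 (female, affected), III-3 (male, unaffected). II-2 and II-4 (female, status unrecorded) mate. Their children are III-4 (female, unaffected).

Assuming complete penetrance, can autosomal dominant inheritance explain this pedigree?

Yes

A consistent assignment under autosomal dominant exists: I-1 MM, I-2 mm, II-1 Mm, II-2 Mm, II-3 mm, II-4 Mm, III-1 Mm, III-2 Mm, III-3 mm, III-4 mm.
In this assignment every recorded phenotype matches its genotype and every non-founder's genotype is obtainable from its parents' genotypes, so the pedigree is consistent.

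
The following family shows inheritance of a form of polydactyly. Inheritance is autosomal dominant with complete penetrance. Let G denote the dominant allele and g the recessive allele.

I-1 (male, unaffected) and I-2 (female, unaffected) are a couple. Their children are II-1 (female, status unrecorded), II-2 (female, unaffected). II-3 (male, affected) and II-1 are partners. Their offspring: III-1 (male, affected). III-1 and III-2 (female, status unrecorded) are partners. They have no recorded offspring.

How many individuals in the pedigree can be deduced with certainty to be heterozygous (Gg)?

Obligate heterozygotes: III-1 is affected so carries G and received g from II-1 (gg), so III-1 is Gg.
Every other individual is either homozygous by phenotype or has at least one consistent homozygous assignment, so the count is 1.

1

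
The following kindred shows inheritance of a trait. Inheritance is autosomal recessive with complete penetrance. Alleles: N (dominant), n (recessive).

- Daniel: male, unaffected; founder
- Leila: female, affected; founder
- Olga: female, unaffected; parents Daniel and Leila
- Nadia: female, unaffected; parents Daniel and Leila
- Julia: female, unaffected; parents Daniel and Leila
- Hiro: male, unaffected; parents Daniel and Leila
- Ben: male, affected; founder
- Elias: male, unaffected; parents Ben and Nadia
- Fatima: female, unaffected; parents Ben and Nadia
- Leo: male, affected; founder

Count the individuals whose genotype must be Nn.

Obligate heterozygotes: Olga is unaffected so carries N and received n from Leila (nn), so Olga is Nn; Nadia is unaffected so carries N and received n from Leila (nn), so Nadia is Nn; Julia is unaffected so carries N and received n from Leila (nn), so Julia is Nn; Hiro is unaffected so carries N and received n from Leila (nn), so Hiro is Nn; Elias is unaffected so carries N and received n from Ben (nn), so Elias is Nn; Fatima is unaffected so carries N and received n from Ben (nn), so Fatima is Nn.
Every other individual is either homozygous by phenotype or has at least one consistent homozygous assignment, so the count is 6.

6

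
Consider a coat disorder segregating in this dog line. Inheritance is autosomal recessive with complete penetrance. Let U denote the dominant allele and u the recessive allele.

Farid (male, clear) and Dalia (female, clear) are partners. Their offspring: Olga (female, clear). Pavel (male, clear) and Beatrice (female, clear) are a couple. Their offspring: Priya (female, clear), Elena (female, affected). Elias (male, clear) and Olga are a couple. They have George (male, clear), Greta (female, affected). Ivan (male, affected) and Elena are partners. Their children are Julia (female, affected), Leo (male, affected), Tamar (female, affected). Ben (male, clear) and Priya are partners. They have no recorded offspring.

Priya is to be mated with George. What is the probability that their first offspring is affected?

Pavel is clear so carries U and passed u to Elena (uu), so Pavel is Uu.
Beatrice is clear so carries U and passed u to Elena (uu), so Beatrice is Uu.
Priya is a clear offspring of Pavel (Uu) × Beatrice (Uu), whose cross gives 1/4 UU : 1/2 Uu : 1/4 uu; conditioning on being clear, Priya is UU with probability 1/3, Uu with probability 2/3.
Elias is clear so carries U and passed u to Greta (uu), so Elias is Uu.
Olga is clear so carries U and passed u to Greta (uu), so Olga is Uu.
George is a clear offspring of Elias (Uu) × Olga (Uu), whose cross gives 1/4 UU : 1/2 Uu : 1/4 uu; conditioning on being clear, George is UU with probability 1/3, Uu with probability 2/3.
Summing over parental genotype combinations, P(offspring is affected) = 4/9·1/4 = 1/9.

1/9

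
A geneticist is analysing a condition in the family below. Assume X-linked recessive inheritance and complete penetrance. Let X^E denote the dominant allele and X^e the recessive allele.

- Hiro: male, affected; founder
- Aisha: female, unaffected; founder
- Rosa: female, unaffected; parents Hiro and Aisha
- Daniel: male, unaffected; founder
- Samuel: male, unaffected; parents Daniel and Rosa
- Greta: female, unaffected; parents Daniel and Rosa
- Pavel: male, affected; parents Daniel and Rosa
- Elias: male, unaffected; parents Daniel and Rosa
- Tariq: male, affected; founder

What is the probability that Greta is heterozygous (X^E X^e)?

Daniel is unaffected, so Daniel is X^E Y.
Rosa is unaffected so carries E and received e from Hiro (X^e Y), so Rosa is X^E X^e.
Their cross gives offspring ratios 1/2 X^E X^E : 1/2 X^E X^e. Conditioning on Greta being unaffected, P(X^E X^e) = 1/2 / 1 = 1/2.

1/2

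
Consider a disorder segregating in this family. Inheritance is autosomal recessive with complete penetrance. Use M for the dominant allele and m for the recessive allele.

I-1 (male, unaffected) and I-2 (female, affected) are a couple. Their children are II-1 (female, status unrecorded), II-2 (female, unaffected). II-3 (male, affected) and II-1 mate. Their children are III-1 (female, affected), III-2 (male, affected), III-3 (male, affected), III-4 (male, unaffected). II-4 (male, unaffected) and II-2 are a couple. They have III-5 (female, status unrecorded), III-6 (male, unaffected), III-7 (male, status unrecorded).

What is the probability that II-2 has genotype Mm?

II-2 is unaffected so carries M and received m from I-2 (mm), so II-2 is Mm, giving P(Mm) = 1.

1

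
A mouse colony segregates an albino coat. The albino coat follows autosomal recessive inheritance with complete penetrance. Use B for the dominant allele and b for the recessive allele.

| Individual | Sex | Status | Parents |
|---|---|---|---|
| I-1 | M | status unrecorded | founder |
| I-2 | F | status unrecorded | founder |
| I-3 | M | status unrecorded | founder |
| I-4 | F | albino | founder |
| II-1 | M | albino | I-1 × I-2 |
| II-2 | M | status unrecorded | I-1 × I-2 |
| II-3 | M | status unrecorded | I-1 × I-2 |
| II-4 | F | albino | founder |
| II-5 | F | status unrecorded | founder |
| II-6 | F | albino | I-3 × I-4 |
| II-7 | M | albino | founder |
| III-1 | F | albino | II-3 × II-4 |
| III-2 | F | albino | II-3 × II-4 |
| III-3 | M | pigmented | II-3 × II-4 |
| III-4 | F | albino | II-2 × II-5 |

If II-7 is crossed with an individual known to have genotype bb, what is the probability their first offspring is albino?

1

II-7 is albino, so II-7 is bb.
The cross gives 1 bb, so P(offspring is albino) = 1.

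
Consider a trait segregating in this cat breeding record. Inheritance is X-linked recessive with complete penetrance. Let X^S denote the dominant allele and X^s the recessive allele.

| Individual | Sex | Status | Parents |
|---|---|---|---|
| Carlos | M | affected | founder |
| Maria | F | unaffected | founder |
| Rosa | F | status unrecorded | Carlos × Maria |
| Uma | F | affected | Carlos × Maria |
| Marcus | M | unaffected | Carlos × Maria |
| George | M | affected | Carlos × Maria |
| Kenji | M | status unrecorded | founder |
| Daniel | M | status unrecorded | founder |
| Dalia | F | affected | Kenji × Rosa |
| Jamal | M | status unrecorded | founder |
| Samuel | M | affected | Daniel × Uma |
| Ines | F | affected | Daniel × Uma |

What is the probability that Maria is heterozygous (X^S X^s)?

Maria is unaffected so carries S and passed s to Uma (X^s X^s), so Maria is X^S X^s, giving P(X^S X^s) = 1.

1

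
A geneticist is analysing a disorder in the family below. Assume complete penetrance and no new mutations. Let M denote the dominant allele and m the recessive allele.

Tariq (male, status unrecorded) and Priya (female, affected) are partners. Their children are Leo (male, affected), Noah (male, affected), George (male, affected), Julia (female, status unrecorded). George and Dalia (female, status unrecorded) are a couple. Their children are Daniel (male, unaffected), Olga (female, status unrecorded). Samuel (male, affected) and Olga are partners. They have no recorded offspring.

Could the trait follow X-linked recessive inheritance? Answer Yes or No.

A consistent assignment under X-linked recessive exists: Tariq X^M Y, Priya X^m X^m, Leo X^m Y, Noah X^m Y, George X^m Y, Julia X^M X^m, Dalia X^M X^M, Daniel X^M Y, Olga X^M X^m, Samuel X^m Y.
In this assignment every recorded phenotype matches its genotype and every non-founder's genotype is obtainable from its parents' genotypes, so the pedigree is consistent.

Yes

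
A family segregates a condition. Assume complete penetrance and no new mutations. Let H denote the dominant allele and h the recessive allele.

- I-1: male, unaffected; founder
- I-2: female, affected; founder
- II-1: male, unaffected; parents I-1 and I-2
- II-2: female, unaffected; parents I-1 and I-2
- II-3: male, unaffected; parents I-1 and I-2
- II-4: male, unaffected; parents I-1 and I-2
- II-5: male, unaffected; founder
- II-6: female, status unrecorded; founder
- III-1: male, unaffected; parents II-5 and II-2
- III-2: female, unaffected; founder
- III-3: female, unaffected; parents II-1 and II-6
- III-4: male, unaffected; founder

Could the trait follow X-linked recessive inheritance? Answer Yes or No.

Under X-linked recessive, II-1 (unaffected, male) cannot arise from I-1 (unaffected) × I-2 (affected).

No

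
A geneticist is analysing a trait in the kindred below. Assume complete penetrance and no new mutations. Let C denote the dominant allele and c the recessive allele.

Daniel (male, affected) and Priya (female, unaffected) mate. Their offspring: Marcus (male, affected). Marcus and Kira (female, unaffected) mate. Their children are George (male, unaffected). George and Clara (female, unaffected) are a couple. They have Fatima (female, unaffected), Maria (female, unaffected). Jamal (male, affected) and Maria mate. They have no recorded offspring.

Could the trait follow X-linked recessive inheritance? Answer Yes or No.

A consistent assignment under X-linked recessive exists: Daniel X^c Y, Priya X^C X^c, Marcus X^c Y, Kira X^C X^C, George X^C Y, Clara X^C X^C, Fatima X^C X^C, Maria X^C X^C, Jamal X^c Y.
In this assignment every recorded phenotype matches its genotype and every non-founder's genotype is obtainable from its parents' genotypes, so the pedigree is consistent.

Yes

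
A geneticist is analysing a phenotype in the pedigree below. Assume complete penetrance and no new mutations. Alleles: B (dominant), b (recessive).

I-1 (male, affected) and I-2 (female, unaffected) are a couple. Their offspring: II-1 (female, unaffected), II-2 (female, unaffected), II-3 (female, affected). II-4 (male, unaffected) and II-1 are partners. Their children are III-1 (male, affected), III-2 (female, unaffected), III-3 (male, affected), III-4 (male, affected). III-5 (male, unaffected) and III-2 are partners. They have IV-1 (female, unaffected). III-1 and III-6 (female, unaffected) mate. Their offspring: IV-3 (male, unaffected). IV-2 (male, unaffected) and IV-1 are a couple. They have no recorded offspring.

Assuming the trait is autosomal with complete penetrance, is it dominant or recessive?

II-4 and II-1 are both unaffected yet have an affected child III-1. Under dominance, an affected child requires at least one affected parent, so the trait cannot be dominant.

recessive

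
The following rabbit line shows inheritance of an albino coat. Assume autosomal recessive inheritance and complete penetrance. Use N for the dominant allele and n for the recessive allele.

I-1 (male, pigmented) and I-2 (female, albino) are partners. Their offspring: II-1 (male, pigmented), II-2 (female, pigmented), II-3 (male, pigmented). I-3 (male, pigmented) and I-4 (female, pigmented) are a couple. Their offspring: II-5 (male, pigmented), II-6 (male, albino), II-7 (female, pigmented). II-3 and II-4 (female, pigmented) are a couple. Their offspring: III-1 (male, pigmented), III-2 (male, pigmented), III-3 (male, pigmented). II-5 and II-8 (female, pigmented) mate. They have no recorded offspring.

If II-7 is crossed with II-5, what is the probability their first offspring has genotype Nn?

I-3 is pigmented so carries N and passed n to II-6 (nn), so I-3 is Nn.
I-4 is pigmented so carries N and passed n to II-6 (nn), so I-4 is Nn.
II-7 is a pigmented offspring of I-3 (Nn) × I-4 (Nn), whose cross gives 1/4 NN : 1/2 Nn : 1/4 nn; conditioning on being pigmented, II-7 is NN with probability 1/3, Nn with probability 2/3.
II-5 is a pigmented offspring of I-3 (Nn) × I-4 (Nn), whose cross gives 1/4 NN : 1/2 Nn : 1/4 nn; conditioning on being pigmented, II-5 is NN with probability 1/3, Nn with probability 2/3.
Summing over parental genotype combinations, P(offspring has genotype Nn) = 2/9·1/2 + 2/9·1/2 + 4/9·1/2 = 4/9.

4/9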